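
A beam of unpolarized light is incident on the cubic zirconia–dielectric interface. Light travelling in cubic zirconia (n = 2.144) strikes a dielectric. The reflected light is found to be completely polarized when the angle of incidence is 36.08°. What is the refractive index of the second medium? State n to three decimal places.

Brewster's law: tan θ_B = n₂/n₁ (light incident in cubic zirconia, refracted into a dielectric).
n₂ = n₁ tan θ_B = 2.144 × tan 36.08° = 1.562.

n ≈ 1.562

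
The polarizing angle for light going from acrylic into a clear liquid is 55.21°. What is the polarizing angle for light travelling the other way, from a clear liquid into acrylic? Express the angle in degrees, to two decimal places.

The two Brewster angles are complementary: θ_B' = 90° − θ_B = 90° − 55.21° = 34.79°.

θ_B' ≈ 34.79°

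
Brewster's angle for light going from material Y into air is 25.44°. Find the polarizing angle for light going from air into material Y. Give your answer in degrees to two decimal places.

θ_B' ≈ 64.56°

Reversing the direction swaps n₁ and n₂, so tan θ_B' = 1/tan θ_B and θ_B' = 90° − θ_B.
Hence θ_B' = 90° − 25.44° = 64.56°.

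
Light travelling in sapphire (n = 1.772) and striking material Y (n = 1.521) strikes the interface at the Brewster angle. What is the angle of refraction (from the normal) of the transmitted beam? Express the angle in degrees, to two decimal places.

tan θ_B = n₂/n₁ = 1.521/1.772 = 0.8584, so θ_B = 40.64°.
The refracted ray is perpendicular to the reflected ray, so θ_t = 90° − θ_B = 49.36°.

θ_t ≈ 49.36°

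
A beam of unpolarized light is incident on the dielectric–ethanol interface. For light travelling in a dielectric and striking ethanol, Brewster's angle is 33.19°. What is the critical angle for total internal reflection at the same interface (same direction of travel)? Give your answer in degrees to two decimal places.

n₂/n₁ = tan 33.19° = 0.6541; the critical angle satisfies sin θ_c = n₂/n₁.
θ_c = arcsin(0.6541) = 40.85°.

θ_c ≈ 40.85°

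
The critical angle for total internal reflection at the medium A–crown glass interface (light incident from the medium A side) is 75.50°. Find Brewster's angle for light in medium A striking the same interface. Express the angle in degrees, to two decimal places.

θ_B ≈ 44.07°

n₂/n₁ = sin θ_c = sin 75.50° = 0.9681.
tan θ_B equals the same ratio, so θ_B = arctan(0.9681) = 44.07°.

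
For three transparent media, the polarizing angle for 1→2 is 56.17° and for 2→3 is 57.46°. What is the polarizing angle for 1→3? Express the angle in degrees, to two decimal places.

tan θ_B(1→2) = n₂/n₁ = tan 56.17° = 1.4921.
tan θ_B(2→3) = n₃/n₂ = tan 57.46° = 1.5673.
n₃/n₁ = 2.3385. Then tan θ_B(1→3) = n₃/n₁, so θ_B(1→3) = arctan(2.3385) = 66.85°.

θ_B ≈ 66.85°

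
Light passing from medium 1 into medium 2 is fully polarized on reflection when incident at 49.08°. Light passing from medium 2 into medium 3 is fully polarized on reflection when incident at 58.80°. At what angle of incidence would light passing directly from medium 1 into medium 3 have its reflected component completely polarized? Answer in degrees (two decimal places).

θ_B ≈ 62.30°

tan θ_B(1→2) = n₂/n₁ = tan 49.08° = 1.1536.
tan θ_B(2→3) = n₃/n₂ = tan 58.80° = 1.6512.
Multiplying, n₃/n₁ = 1.1536 × 1.6512 = 1.9048, and θ_B(1→3) = arctan 1.9048 = 62.30°.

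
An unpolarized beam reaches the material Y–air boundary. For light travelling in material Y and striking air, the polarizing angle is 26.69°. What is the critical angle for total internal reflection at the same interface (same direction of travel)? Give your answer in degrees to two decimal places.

tan θ_B = n₂/n₁ = tan 26.69° = 0.5027.
Total internal reflection: sin θ_c = n₂/n₁ = 0.5027.
θ_c = arcsin(0.5027) = 30.18°.

θ_c ≈ 30.18°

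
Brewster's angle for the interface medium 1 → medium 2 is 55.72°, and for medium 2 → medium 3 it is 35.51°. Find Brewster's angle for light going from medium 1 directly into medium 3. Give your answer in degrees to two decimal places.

tan θ_B(1→2) = n₂/n₁ = tan 55.72° = 1.4670.
tan θ_B(2→3) = n₃/n₂ = tan 35.51° = 0.7136.
So n₃/n₁ = (n₂/n₁)(n₃/n₂) = 1.4670 × 0.7136 = 1.0468.
θ_B(1→3) = arctan(1.0468) = 46.31°.

θ_B ≈ 46.31°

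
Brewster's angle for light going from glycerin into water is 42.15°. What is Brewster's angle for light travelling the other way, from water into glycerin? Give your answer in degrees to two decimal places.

tan θ_B' = n₁/n₂ = 1/tan θ_B, so θ_B' = 90° − θ_B.
θ_B' = 90° − 42.15° = 47.85°.

θ_B' ≈ 47.85°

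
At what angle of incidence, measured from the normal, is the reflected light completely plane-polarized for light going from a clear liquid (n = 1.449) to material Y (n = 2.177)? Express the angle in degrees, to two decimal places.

θ_B ≈ 56.35°

tan θ_B = n₂/n₁ = 2.177/1.449 = 1.5024.
So θ_B = arctan 1.5024 = 56.35°.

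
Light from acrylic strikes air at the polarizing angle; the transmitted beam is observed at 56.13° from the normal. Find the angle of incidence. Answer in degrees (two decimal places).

θ_B ≈ 33.87°

Brewster's condition makes the reflected and refracted beams perpendicular: θ_B + θ_t = 90°.
So θ_B = 90° − θ_t = 90° − 56.13° = 33.87°.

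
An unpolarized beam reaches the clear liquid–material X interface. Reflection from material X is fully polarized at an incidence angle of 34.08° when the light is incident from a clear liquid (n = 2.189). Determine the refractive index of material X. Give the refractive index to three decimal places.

At the polarizing angle, tan θ_B = n₂/n₁ with n₁ on the incident side (a clear liquid) and n₂ on the transmitted side (material X).
n₂ = n₁ tan θ_B = 2.189 × tan 34.08° = 1.481.

n ≈ 1.481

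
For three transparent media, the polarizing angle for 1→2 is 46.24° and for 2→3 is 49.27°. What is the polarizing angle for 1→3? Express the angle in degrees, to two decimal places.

θ_B ≈ 50.49°

n₂/n₁ = tan 46.24° = 1.0442 and n₃/n₂ = tan 49.27° = 1.1614.
Multiplying, n₃/n₁ = 1.0442 × 1.1614 = 1.2128, and θ_B(1→3) = arctan 1.2128 = 50.49°.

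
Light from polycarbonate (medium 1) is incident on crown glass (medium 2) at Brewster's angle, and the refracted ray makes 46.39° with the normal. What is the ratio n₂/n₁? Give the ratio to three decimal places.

n₂/n₁ ≈ 0.953

At Brewster incidence θ_B = 90° − θ_t = 90° − 46.39° = 43.61°.
Then n₂/n₁ = tan θ_B = tan 43.61° = 0.953.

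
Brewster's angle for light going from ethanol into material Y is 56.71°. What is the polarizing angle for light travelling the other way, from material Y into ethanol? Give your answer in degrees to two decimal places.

θ_B' ≈ 33.29°

Reversing the direction swaps n₁ and n₂, so tan θ_B' = 1/tan θ_B and θ_B' = 90° − θ_B.
Hence θ_B' = 90° − 56.71° = 33.29°.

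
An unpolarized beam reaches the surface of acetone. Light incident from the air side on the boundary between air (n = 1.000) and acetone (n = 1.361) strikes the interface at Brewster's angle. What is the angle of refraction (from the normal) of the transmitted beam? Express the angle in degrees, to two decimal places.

θ_t ≈ 36.31°

θ_B = arctan(n₂/n₁) = arctan(1.361/1.000) = 53.69°.
Since θ_B + θ_t = 90° at Brewster incidence, θ_t = 90° − 53.69° = 36.31°.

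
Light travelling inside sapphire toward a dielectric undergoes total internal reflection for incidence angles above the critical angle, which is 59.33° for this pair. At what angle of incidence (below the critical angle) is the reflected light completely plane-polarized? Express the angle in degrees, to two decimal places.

θ_B ≈ 40.70°

sin θ_c = n₂/n₁, so n₂/n₁ = sin 59.33° = 0.8601.
Brewster: tan θ_B = n₂/n₁ = 0.8601.
θ_B = arctan(0.8601) = 40.70°.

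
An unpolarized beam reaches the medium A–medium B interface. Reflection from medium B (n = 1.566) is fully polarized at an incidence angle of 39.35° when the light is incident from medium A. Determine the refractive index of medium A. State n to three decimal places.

n ≈ 1.910

Full polarization of the reflected beam means tan θ_B = n₂/n₁, where n₁ is the incident medium (medium A).
n₁ = n₂ / tan θ_B = 1.566 / tan 39.35° = 1.910.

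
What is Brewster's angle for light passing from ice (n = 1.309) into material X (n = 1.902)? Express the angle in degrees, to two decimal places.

Brewster's condition: tan θ_B = n₂/n₁ = 1.902/1.309 = 1.4530. Taking the arctangent, θ_B = 55.46°.

θ_B ≈ 55.46°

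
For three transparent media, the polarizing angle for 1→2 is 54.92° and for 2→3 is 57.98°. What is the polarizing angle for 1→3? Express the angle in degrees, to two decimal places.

Each Brewster angle gives a ratio: n₂/n₁ = tan 54.92° = 1.4239, n₃/n₂ = tan 57.98° = 1.5991.
So n₃/n₁ = (n₂/n₁)(n₃/n₂) = 1.4239 × 1.5991 = 2.2770.
θ_B(1→3) = arctan(2.2770) = 66.29°.

θ_B ≈ 66.29°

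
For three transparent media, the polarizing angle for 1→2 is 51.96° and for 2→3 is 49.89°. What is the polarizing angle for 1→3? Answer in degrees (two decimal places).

θ_B ≈ 56.61°

tan θ_B(1→2) = n₂/n₁ = tan 51.96° = 1.2781.
tan θ_B(2→3) = n₃/n₂ = tan 49.89° = 1.1871.
So n₃/n₁ = (n₂/n₁)(n₃/n₂) = 1.2781 × 1.1871 = 1.5173.
θ_B(1→3) = arctan(1.5173) = 56.61°.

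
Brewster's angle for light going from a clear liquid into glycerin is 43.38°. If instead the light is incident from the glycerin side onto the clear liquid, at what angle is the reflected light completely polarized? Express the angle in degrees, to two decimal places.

The two Brewster angles are complementary: θ_B' = 90° − θ_B = 90° − 43.38° = 46.62°.

θ_B' ≈ 46.62°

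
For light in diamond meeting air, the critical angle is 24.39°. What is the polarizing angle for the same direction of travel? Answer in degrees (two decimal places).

θ_B ≈ 22.44°

n₂/n₁ = sin θ_c = sin 24.39° = 0.4129.
tan θ_B equals the same ratio, so θ_B = arctan(0.4129) = 22.44°.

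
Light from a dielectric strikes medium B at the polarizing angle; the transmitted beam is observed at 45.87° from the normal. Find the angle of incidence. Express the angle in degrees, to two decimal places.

Since the reflected and refracted rays are at right angles at the polarizing angle, θ_B + θ_t = 90°.
θ_B = 90° − 45.87° = 44.13°.

θ_B ≈ 44.13°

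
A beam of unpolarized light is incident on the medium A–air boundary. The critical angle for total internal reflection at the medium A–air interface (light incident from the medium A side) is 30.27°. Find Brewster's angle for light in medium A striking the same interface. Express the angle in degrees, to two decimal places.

θ_B ≈ 26.75°

At the critical angle sin θ_c = n₂/n₁, giving n₂/n₁ = sin 30.27° = 0.5041.
Then tan θ_B = n₂/n₁ = 0.5041, so θ_B = arctan 0.5041 = 26.75°.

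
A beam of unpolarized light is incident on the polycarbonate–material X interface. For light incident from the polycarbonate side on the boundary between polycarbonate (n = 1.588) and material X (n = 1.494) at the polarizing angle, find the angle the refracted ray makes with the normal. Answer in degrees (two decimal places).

θ_t ≈ 46.75°

tan θ_B = n₂/n₁ = 1.494/1.588 = 0.9408, so θ_B = 43.25°.
The refracted ray is perpendicular to the reflected ray, so θ_t = 90° − θ_B = 46.75°.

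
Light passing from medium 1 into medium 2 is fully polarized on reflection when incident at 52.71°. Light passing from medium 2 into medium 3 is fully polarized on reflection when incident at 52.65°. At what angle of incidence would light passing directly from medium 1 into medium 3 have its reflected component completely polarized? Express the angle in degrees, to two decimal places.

θ_B ≈ 59.84°

Each Brewster angle gives a ratio: n₂/n₁ = tan 52.71° = 1.3132, n₃/n₂ = tan 52.65° = 1.3103.
n₃/n₁ = 1.7207. Then tan θ_B(1→3) = n₃/n₁, so θ_B(1→3) = arctan(1.7207) = 59.84°.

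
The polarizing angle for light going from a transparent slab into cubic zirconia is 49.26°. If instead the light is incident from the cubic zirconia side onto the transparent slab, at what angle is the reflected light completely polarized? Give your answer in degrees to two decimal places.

θ_B' ≈ 40.74°

The two Brewster angles are complementary: θ_B' = 90° − θ_B = 90° − 49.26° = 40.74°.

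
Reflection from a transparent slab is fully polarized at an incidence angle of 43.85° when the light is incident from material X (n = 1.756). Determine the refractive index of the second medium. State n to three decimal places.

n ≈ 1.687

At Brewster's angle, tan θ_B = n₂/n₁ with n₁ on the incident side (material X) and n₂ on the transmitted side (a transparent slab).
n₂ = n₁ tan θ_B = 1.756 × tan 43.85° = 1.687.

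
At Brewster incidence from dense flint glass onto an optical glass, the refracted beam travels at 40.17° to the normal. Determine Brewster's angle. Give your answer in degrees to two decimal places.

Since the reflected and refracted rays are at right angles at the polarizing angle, θ_B + θ_t = 90°.
θ_B = 90° − 40.17° = 49.83°.

θ_B ≈ 49.83°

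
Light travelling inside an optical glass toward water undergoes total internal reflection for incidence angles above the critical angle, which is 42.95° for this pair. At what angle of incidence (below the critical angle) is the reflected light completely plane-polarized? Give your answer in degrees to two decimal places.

θ_B ≈ 34.27°

sin θ_c = n₂/n₁, so n₂/n₁ = sin 42.95° = 0.6814.
Brewster: tan θ_B = n₂/n₁ = 0.6814.
θ_B = arctan(0.6814) = 34.27°.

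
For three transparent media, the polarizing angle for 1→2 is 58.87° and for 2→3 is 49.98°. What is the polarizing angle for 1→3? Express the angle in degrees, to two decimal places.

θ_B ≈ 63.11°

n₂/n₁ = tan 58.87° = 1.6558 and n₃/n₂ = tan 49.98° = 1.1909.
n₃/n₁ = 1.9719. Then tan θ_B(1→3) = n₃/n₁, so θ_B(1→3) = arctan(1.9719) = 63.11°.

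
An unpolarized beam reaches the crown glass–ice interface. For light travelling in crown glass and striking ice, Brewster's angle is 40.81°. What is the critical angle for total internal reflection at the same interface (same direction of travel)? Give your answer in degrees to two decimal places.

θ_c ≈ 59.71°

tan θ_B = n₂/n₁ = tan 40.81° = 0.8635.
Total internal reflection: sin θ_c = n₂/n₁ = 0.8635.
θ_c = arcsin(0.8635) = 59.71°.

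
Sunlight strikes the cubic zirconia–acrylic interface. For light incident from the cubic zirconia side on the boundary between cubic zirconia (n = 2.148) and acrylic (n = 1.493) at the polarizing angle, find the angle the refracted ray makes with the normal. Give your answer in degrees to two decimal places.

tan θ_B = n₂/n₁ = 1.493/2.148 = 0.6951, so θ_B = 34.80°.
At Brewster's angle the reflected and refracted rays are perpendicular, so θ_t = 90° − θ_B = 90° − 34.80° = 55.20°.

θ_t ≈ 55.20°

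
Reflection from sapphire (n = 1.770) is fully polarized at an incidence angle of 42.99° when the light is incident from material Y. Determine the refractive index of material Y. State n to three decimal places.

n ≈ 1.899

At the polarizing angle, tan θ_B = n₂/n₁ with n₁ on the incident side (material Y) and n₂ on the transmitted side (sapphire).
n₁ = n₂ / tan θ_B = 1.770 / tan 42.99° = 1.899.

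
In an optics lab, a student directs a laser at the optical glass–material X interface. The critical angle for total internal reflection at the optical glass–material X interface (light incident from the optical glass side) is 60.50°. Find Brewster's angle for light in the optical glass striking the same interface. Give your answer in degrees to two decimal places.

sin θ_c = n₂/n₁, so n₂/n₁ = sin 60.50° = 0.8704.
Brewster: tan θ_B = n₂/n₁ = 0.8704.
θ_B = arctan(0.8704) = 41.03°.

θ_B ≈ 41.03°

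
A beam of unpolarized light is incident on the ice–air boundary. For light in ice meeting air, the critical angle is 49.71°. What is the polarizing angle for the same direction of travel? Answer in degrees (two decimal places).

θ_B ≈ 37.34°

At the critical angle sin θ_c = n₂/n₁, giving n₂/n₁ = sin 49.71° = 0.7628.
Then tan θ_B = n₂/n₁ = 0.7628, so θ_B = arctan 0.7628 = 37.34°.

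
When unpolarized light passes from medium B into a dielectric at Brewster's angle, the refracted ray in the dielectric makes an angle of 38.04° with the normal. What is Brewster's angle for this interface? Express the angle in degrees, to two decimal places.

θ_B ≈ 51.96°

At Brewster's angle the reflected and refracted rays are perpendicular, so θ_B + θ_t = 90°.
So θ_B = 90° − θ_t = 90° − 38.04° = 51.96°.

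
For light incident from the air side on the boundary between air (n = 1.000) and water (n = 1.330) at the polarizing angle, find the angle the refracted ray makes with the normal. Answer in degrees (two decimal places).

θ_t ≈ 36.94°

tan θ_B = n₂/n₁ = 1.330/1.000 = 1.3300, so θ_B = 53.06°.
The refracted ray is perpendicular to the reflected ray, so θ_t = 90° − θ_B = 36.94°.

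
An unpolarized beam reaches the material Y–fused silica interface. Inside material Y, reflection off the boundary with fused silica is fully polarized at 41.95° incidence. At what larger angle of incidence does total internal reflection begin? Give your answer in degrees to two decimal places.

tan θ_B = n₂/n₁ = tan 41.95° = 0.8988.
Total internal reflection: sin θ_c = n₂/n₁ = 0.8988.
θ_c = arcsin(0.8988) = 64.00°.

θ_c ≈ 64.00°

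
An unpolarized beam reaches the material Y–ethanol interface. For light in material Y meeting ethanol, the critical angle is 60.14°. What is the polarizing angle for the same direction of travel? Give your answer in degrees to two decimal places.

θ_B ≈ 40.93°

n₂/n₁ = sin θ_c = sin 60.14° = 0.8672.
tan θ_B equals the same ratio, so θ_B = arctan(0.8672) = 40.93°.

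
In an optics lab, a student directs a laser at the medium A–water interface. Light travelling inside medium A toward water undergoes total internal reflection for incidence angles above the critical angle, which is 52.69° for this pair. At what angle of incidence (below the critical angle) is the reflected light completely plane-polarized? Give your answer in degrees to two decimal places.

n₂/n₁ = sin θ_c = sin 52.69° = 0.7954.
tan θ_B equals the same ratio, so θ_B = arctan(0.7954) = 38.50°.

θ_B ≈ 38.50°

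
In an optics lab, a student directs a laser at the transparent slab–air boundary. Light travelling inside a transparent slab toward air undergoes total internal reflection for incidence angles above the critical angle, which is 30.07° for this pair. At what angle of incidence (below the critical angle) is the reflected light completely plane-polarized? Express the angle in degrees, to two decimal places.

θ_B ≈ 26.61°

sin θ_c = n₂/n₁, so n₂/n₁ = sin 30.07° = 0.5011.
Brewster: tan θ_B = n₂/n₁ = 0.5011.
θ_B = arctan(0.5011) = 26.61°.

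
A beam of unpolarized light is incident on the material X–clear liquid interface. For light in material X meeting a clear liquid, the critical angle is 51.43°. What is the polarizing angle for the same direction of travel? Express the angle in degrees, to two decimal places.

θ_B ≈ 38.02°

At the critical angle sin θ_c = n₂/n₁, giving n₂/n₁ = sin 51.43° = 0.7818.
Then tan θ_B = n₂/n₁ = 0.7818, so θ_B = arctan 0.7818 = 38.02°.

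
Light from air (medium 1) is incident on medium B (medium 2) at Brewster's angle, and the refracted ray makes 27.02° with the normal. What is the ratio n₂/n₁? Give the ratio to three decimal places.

θ_B + θ_t = 90°, so θ_B = 90° − 27.02° = 62.98°.
Then n₂/n₁ = tan θ_B = tan 62.98° = 1.961.

n₂/n₁ ≈ 1.961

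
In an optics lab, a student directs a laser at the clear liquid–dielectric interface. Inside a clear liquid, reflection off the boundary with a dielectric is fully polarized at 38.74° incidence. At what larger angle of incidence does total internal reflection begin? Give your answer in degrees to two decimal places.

θ_c ≈ 53.35°

n₂/n₁ = tan 38.74° = 0.8023; the critical angle satisfies sin θ_c = n₂/n₁.
θ_c = arcsin(0.8023) = 53.35°.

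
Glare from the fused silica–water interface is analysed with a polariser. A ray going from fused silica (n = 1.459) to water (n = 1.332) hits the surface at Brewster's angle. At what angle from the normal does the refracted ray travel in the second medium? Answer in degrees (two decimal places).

First find Brewster's angle: tan θ_B = 1.332/1.459 = 0.9130, giving θ_B = 42.39°.
The refracted ray is perpendicular to the reflected ray, so θ_t = 90° − θ_B = 47.61°.

θ_t ≈ 47.61°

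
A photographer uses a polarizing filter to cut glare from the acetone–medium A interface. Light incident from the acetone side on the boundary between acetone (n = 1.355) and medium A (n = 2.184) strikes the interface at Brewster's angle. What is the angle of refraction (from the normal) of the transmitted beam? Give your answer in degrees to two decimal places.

tan θ_B = n₂/n₁ = 2.184/1.355 = 1.6118, so θ_B = 58.18°.
At Brewster's angle the reflected and refracted rays are perpendicular, so θ_t = 90° − θ_B = 90° − 58.18° = 31.82°.

θ_t ≈ 31.82°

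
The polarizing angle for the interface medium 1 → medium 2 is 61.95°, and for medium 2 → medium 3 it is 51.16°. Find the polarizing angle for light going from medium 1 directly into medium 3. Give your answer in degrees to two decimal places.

θ_B ≈ 66.78°

n₂/n₁ = tan 61.95° = 1.8768 and n₃/n₂ = tan 51.16° = 1.2420.
So n₃/n₁ = (n₂/n₁)(n₃/n₂) = 1.8768 × 1.2420 = 2.3309.
θ_B(1→3) = arctan(2.3309) = 66.78°.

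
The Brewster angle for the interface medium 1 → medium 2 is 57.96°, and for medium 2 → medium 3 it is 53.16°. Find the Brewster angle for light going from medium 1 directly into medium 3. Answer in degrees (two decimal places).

θ_B ≈ 64.88°

n₂/n₁ = tan 57.96° = 1.5979 and n₃/n₂ = tan 53.16° = 1.3348.
So n₃/n₁ = (n₂/n₁)(n₃/n₂) = 1.5979 × 1.3348 = 2.1328.
θ_B(1→3) = arctan(2.1328) = 64.88°.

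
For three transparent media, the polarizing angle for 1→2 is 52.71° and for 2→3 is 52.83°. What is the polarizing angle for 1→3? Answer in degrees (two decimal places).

Each Brewster angle gives a ratio: n₂/n₁ = tan 52.71° = 1.3132, n₃/n₂ = tan 52.83° = 1.3189.
n₃/n₁ = 1.7319. Then tan θ_B(1→3) = n₃/n₁, so θ_B(1→3) = arctan(1.7319) = 60.00°.

θ_B ≈ 60.00°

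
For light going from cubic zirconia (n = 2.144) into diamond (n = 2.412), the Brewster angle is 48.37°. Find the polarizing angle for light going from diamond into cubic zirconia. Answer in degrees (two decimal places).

The two Brewster angles are complementary: θ_B' = 90° − θ_B = 90° − 48.37° = 41.63°.

θ_B' ≈ 41.63°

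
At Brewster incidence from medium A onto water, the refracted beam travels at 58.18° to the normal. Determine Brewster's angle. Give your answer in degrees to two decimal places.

θ_B ≈ 31.82°

Brewster's condition makes the reflected and refracted beams perpendicular: θ_B + θ_t = 90°.
θ_B = 90° − 58.18° = 31.82°.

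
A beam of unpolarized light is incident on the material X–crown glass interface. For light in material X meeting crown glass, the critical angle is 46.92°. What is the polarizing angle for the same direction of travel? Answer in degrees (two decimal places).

θ_B ≈ 36.14°

At the critical angle sin θ_c = n₂/n₁, giving n₂/n₁ = sin 46.92° = 0.7304.
Then tan θ_B = n₂/n₁ = 0.7304, so θ_B = arctan 0.7304 = 36.14°.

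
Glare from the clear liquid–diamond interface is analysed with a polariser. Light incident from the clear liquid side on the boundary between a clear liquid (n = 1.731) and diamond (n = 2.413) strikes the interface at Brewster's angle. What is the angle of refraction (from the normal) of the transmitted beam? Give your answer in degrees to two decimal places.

θ_B = arctan(n₂/n₁) = arctan(2.413/1.731) = 54.35°.
Since θ_B + θ_t = 90° at Brewster incidence, θ_t = 90° − 54.35° = 35.65°.

θ_t ≈ 35.65°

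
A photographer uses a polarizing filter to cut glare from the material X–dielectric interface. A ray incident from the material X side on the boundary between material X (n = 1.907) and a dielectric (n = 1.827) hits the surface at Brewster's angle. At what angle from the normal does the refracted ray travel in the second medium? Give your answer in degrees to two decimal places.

θ_t ≈ 46.23°

θ_B = arctan(n₂/n₁) = arctan(1.827/1.907) = 43.77°.
At Brewster's angle the reflected and refracted rays are perpendicular, so θ_t = 90° − θ_B = 90° − 43.77° = 46.23°.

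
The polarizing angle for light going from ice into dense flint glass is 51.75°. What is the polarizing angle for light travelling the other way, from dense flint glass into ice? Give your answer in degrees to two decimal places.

Reversing the direction swaps n₁ and n₂, so tan θ_B' = 1/tan θ_B and θ_B' = 90° − θ_B.
Hence θ_B' = 90° − 51.75° = 38.25°.

θ_B' ≈ 38.25°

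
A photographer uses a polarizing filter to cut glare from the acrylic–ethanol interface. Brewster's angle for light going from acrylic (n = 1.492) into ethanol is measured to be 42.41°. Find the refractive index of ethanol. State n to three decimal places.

n ≈ 1.363

Full polarization of the reflected beam means tan θ_B = n₂/n₁, where n₁ is the incident medium (acrylic).
n₂ = n₁ tan θ_B = 1.492 × tan 42.41° = 1.363.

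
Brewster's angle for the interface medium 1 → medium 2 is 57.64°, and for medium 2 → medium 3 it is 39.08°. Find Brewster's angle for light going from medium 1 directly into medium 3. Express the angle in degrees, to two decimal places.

tan θ_B(1→2) = n₂/n₁ = tan 57.64° = 1.5782.
tan θ_B(2→3) = n₃/n₂ = tan 39.08° = 0.8121.
n₃/n₁ = 1.2816. Then tan θ_B(1→3) = n₃/n₁, so θ_B(1→3) = arctan(1.2816) = 52.04°.

θ_B ≈ 52.04°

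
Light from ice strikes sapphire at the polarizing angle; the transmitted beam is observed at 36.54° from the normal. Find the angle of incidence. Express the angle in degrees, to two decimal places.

θ_B ≈ 53.46°

Brewster's condition makes the reflected and refracted beams perpendicular: θ_B + θ_t = 90°.
θ_B = 90° − 36.54° = 53.46°.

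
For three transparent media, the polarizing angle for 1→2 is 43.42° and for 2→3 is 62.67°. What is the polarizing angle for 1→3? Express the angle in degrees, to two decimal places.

tan θ_B(1→2) = n₂/n₁ = tan 43.42° = 0.9463.
tan θ_B(2→3) = n₃/n₂ = tan 62.67° = 1.9350.
Multiplying, n₃/n₁ = 0.9463 × 1.9350 = 1.8311, and θ_B(1→3) = arctan 1.8311 = 61.36°.

θ_B ≈ 61.36°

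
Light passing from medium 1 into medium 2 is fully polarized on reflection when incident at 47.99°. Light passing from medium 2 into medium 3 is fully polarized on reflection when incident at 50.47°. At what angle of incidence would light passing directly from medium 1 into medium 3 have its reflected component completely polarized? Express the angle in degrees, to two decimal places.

tan θ_B(1→2) = n₂/n₁ = tan 47.99° = 1.1102.
tan θ_B(2→3) = n₃/n₂ = tan 50.47° = 1.2118.
So n₃/n₁ = (n₂/n₁)(n₃/n₂) = 1.1102 × 1.2118 = 1.3454.
θ_B(1→3) = arctan(1.3454) = 53.38°.

θ_B ≈ 53.38°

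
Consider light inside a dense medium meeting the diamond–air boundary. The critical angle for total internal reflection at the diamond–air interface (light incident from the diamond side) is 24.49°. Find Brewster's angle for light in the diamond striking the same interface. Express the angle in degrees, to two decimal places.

θ_B ≈ 22.52°

At the critical angle sin θ_c = n₂/n₁, giving n₂/n₁ = sin 24.49° = 0.4145.
Then tan θ_B = n₂/n₁ = 0.4145, so θ_B = arctan 0.4145 = 22.52°.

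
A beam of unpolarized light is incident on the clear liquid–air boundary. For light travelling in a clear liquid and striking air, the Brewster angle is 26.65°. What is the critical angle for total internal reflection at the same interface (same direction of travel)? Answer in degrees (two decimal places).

θ_c ≈ 30.12°

From Brewster, n₂/n₁ = tan θ_B = tan 26.65° = 0.5019.
Then sin θ_c = n₂/n₁ = 0.5019, so θ_c = arcsin 0.5019 = 30.12°.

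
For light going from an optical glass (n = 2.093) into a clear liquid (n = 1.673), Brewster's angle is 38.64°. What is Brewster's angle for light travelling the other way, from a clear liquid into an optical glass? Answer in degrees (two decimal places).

θ_B' ≈ 51.36°

The two Brewster angles are complementary: θ_B' = 90° − θ_B = 90° − 38.64° = 51.36°.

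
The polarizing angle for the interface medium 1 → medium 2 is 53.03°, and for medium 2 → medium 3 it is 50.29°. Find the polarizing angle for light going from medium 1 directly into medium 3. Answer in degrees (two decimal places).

θ_B ≈ 57.99°

tan θ_B(1→2) = n₂/n₁ = tan 53.03° = 1.3285.
tan θ_B(2→3) = n₃/n₂ = tan 50.29° = 1.2041.
Multiplying, n₃/n₁ = 1.3285 × 1.2041 = 1.5996, and θ_B(1→3) = arctan 1.5996 = 57.99°.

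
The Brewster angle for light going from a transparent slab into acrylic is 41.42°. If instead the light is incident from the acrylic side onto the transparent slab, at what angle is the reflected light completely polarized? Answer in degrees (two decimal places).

Reversing the direction swaps n₁ and n₂, so tan θ_B' = 1/tan θ_B and θ_B' = 90° − θ_B.
Hence θ_B' = 90° − 41.42° = 48.58°.

θ_B' ≈ 48.58°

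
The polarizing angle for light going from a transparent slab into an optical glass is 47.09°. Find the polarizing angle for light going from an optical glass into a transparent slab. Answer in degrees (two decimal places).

tan θ_B' = n₁/n₂ = 1/tan θ_B, so θ_B' = 90° − θ_B.
θ_B' = 90° − 47.09° = 42.91°.

θ_B' ≈ 42.91°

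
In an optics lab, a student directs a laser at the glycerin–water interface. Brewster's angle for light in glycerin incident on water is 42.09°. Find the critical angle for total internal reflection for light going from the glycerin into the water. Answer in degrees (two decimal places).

θ_c ≈ 64.59°

From Brewster, n₂/n₁ = tan θ_B = tan 42.09° = 0.9033.
Then sin θ_c = n₂/n₁ = 0.9033, so θ_c = arcsin 0.9033 = 64.59°.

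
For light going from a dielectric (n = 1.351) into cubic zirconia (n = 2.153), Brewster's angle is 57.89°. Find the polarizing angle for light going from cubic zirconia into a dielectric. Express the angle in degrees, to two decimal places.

Reversing the direction swaps n₁ and n₂, so tan θ_B' = 1/tan θ_B and θ_B' = 90° − θ_B.
Hence θ_B' = 90° − 57.89° = 32.11°.

θ_B' ≈ 32.11°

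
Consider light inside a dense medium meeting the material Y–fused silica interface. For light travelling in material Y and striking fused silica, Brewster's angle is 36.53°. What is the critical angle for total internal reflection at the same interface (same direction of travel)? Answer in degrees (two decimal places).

n₂/n₁ = tan 36.53° = 0.7408; the critical angle satisfies sin θ_c = n₂/n₁.
θ_c = arcsin(0.7408) = 47.80°.

θ_c ≈ 47.80°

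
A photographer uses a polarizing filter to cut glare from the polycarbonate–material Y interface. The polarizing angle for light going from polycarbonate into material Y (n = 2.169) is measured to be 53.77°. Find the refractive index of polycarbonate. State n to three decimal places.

n ≈ 1.589

At the polarizing angle, tan θ_B = n₂/n₁ with n₁ on the incident side (polycarbonate) and n₂ on the transmitted side (material Y).
n₁ = n₂ / tan θ_B = 2.169 / tan 53.77° = 1.589.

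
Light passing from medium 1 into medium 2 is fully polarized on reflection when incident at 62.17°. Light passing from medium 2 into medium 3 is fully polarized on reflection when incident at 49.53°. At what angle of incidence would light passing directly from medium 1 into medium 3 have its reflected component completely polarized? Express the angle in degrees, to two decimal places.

tan θ_B(1→2) = n₂/n₁ = tan 62.17° = 1.8943.
tan θ_B(2→3) = n₃/n₂ = tan 49.53° = 1.1721.
n₃/n₁ = 2.2203. Then tan θ_B(1→3) = n₃/n₁, so θ_B(1→3) = arctan(2.2203) = 65.75°.

θ_B ≈ 65.75°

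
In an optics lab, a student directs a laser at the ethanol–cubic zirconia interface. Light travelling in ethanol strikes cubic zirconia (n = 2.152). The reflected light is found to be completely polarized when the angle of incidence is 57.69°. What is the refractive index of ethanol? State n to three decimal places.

n ≈ 1.361

At Brewster's angle, tan θ_B = n₂/n₁ with n₁ on the incident side (ethanol) and n₂ on the transmitted side (cubic zirconia).
n₁ = n₂ / tan θ_B = 2.152 / tan 57.69° = 1.361.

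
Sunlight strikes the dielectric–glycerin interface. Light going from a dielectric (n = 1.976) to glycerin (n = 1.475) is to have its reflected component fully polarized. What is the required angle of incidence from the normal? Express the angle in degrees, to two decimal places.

θ_B ≈ 36.74°

Brewster's condition: tan θ_B = n₂/n₁ = 1.475/1.976 = 0.7465.
So θ_B = arctan 0.7465 = 36.74°.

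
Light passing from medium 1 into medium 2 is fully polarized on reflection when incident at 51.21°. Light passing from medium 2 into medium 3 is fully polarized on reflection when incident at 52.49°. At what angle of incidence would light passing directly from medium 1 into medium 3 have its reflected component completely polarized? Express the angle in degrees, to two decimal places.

θ_B ≈ 58.33°

n₂/n₁ = tan 51.21° = 1.2442 and n₃/n₂ = tan 52.49° = 1.3028.
So n₃/n₁ = (n₂/n₁)(n₃/n₂) = 1.2442 × 1.3028 = 1.6209.
θ_B(1→3) = arctan(1.6209) = 58.33°.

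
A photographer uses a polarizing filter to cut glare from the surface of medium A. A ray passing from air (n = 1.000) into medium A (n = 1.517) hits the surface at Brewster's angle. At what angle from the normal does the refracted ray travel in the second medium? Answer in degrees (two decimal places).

tan θ_B = n₂/n₁ = 1.517/1.000 = 1.5170, so θ_B = 56.61°.
Since θ_B + θ_t = 90° at Brewster incidence, θ_t = 90° − 56.61° = 33.39°.

θ_t ≈ 33.39°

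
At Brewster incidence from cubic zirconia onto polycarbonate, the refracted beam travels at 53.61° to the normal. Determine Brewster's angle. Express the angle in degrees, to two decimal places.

θ_B ≈ 36.39°

At Brewster's angle the reflected and refracted rays are perpendicular, so θ_B + θ_t = 90°.
So θ_B = 90° − θ_t = 90° − 53.61° = 36.39°.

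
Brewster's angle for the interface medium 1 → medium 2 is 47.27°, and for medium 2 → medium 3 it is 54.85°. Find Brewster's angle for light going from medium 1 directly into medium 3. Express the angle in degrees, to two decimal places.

Each Brewster angle gives a ratio: n₂/n₁ = tan 47.27° = 1.0826, n₃/n₂ = tan 54.85° = 1.4202.
Multiplying, n₃/n₁ = 1.0826 × 1.4202 = 1.5375, and θ_B(1→3) = arctan 1.5375 = 56.96°.

θ_B ≈ 56.96°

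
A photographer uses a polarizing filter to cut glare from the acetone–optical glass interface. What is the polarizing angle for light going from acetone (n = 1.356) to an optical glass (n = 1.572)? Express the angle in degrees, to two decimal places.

θ_B ≈ 49.22°

tan θ_B = n₂/n₁ = 1.572/1.356 = 1.1593.
θ_B = arctan(1.1593) = 49.22°.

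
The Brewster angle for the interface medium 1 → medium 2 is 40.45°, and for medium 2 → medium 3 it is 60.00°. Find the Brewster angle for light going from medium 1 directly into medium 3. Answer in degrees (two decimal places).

θ_B ≈ 55.89°

tan θ_B(1→2) = n₂/n₁ = tan 40.45° = 0.8526.
tan θ_B(2→3) = n₃/n₂ = tan 60.00° = 1.7321.
Multiplying, n₃/n₁ = 0.8526 × 1.7321 = 1.4767, and θ_B(1→3) = arctan 1.4767 = 55.89°.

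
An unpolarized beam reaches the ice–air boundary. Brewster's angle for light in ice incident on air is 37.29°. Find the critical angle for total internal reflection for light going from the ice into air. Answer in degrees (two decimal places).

tan θ_B = n₂/n₁ = tan 37.29° = 0.7615.
Total internal reflection: sin θ_c = n₂/n₁ = 0.7615.
θ_c = arcsin(0.7615) = 49.60°.

θ_c ≈ 49.60°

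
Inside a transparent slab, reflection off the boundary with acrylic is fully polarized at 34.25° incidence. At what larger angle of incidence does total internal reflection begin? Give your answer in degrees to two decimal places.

tan θ_B = n₂/n₁ = tan 34.25° = 0.6809.
Total internal reflection: sin θ_c = n₂/n₁ = 0.6809.
θ_c = arcsin(0.6809) = 42.91°.

θ_c ≈ 42.91°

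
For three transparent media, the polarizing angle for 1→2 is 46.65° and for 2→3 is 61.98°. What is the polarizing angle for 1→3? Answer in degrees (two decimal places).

θ_B ≈ 63.33°

n₂/n₁ = tan 46.65° = 1.0593 and n₃/n₂ = tan 61.98° = 1.8791.
Multiplying, n₃/n₁ = 1.0593 × 1.8791 = 1.9906, and θ_B(1→3) = arctan 1.9906 = 63.33°.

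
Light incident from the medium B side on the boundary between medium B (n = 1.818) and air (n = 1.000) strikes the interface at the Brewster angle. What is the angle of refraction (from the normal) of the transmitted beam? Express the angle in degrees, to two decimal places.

θ_t ≈ 61.19°

tan θ_B = n₂/n₁ = 1.000/1.818 = 0.5501, so θ_B = 28.81°.
Since θ_B + θ_t = 90° at Brewster incidence, θ_t = 90° − 28.81° = 61.19°.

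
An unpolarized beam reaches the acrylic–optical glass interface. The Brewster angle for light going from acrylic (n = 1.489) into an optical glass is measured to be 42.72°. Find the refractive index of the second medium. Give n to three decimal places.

At the Brewster angle, tan θ_B = n₂/n₁ with n₁ on the incident side (acrylic) and n₂ on the transmitted side (an optical glass).
n₂ = n₁ tan θ_B = 1.489 × tan 42.72° = 1.375.

n ≈ 1.375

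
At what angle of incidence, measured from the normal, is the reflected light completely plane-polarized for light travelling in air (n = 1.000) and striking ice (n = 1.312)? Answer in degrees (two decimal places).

θ_B ≈ 52.69°

At Brewster's angle the reflected and refracted rays are perpendicular, which with Snell's law gives tan θ_B = n₂/n₁.
tan θ_B = n₂/n₁ = 1.312/1.000 = 1.3120.
θ_B = arctan(1.3120) = 52.69°.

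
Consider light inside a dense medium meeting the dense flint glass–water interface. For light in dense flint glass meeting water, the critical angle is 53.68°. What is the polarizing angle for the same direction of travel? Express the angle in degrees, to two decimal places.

θ_B ≈ 38.86°

sin θ_c = n₂/n₁, so n₂/n₁ = sin 53.68° = 0.8057.
Brewster: tan θ_B = n₂/n₁ = 0.8057.
θ_B = arctan(0.8057) = 38.86°.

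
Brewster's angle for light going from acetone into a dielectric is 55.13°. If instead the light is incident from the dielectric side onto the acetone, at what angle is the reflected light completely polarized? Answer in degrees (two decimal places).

Reversing the direction swaps n₁ and n₂, so tan θ_B' = 1/tan θ_B and θ_B' = 90° − θ_B.
Hence θ_B' = 90° − 55.13° = 34.87°.

θ_B' ≈ 34.87°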